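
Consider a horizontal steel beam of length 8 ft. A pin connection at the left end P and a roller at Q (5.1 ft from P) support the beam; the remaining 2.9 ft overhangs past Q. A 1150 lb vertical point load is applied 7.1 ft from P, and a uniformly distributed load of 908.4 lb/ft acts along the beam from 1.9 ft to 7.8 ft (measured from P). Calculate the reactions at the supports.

P_x = 0, P_y = -188.3 lb, Q_y = 6698 lb

Resultant of the distributed load: 908.4 × 5.9 = 5359.56 lb at 4.85 ft from P.
Taking moments about P: Q_y·5.1 − 1150·7.1 − (908.4·5.9)·4.85 = 0 → Q_y = 34158.866/5.1 = 6697.82 ≈ 6698 lb.
ΣF_y = 0: P_y + 6697.82 − 1150 − 908.4·5.9 = 0 → P_y = -188.3 lb.
ΣF_x = 0: no horizontal applied forces, so P_x = 0.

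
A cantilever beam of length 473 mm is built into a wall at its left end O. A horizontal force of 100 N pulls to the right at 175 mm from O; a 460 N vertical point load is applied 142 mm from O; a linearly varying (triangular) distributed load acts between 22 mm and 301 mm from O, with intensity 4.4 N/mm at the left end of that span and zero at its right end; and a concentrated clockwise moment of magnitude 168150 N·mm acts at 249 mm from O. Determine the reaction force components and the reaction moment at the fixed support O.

O_x = -100.0 N, O_y = 1074 N, M_O = 304100 N·mm

Resultant of the triangular load: ½ × 4.4 × 279 = 613.8 N, acting at 115 mm from O (one-third of the span from the peak).
ΣF_x = 0: O_x + 100 = 0 → O_x = -100.0 N.
ΣF_y = 0: O_y − 460 − ½·4.4·279 = 0 → O_y = 1074 N.
ΣM about O: M_O − 460·142 − (½·4.4·279)·115 − 168150 = 0 → M_O = 304100 N·mm.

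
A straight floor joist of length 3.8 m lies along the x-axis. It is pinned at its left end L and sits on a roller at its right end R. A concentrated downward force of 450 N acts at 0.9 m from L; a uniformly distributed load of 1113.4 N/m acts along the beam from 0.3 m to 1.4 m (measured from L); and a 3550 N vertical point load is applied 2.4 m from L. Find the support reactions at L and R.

L_x = 0, L_y = 2602 N, R_y = 2623 N

Resultant of the distributed load: 1113.4 × 1.1 = 1224.74 N at 0.85 m from L.
Moments about L: R_y·3.8 − 450·0.9 − (1113.4·1.1)·0.85 − 3550·2.4 = 0 → R_y = 9966.029/3.8 = 2622.64 ≈ 2623 N.
ΣF_y = 0: L_y + 2622.64 − 450 − 1113.4·1.1 − 3550 = 0 → L_y = 2602 N.
ΣF_x = 0: no horizontal applied forces, so L_x = 0.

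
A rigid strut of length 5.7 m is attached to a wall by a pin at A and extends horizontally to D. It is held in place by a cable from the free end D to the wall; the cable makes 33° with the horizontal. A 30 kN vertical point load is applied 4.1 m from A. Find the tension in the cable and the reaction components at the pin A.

T = 39.62 kN, A_x = 33.23 kN, A_y = 8.421 kN

ΣM about A: T·sin33°·5.7 − 30·4.1 = 0 → T = 123/(5.7·0.544639) = 39.6206 ≈ 39.62 kN.
ΣF_x = 0: A_x − T·cos33° = 0 → A_x = 39.6206 × 0.838671 = 33.23 kN.
ΣF_y = 0: A_y + T·sin33° − 30 = 0 → A_y = 30 − 39.6206 × 0.544639 = 8.421 kN.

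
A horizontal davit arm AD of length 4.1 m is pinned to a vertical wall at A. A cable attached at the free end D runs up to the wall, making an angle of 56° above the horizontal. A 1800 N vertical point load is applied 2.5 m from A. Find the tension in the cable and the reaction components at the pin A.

T = 1324 N, A_x = 740.3 N, A_y = 702.4 N

ΣM about A: T·sin56°·4.1 − 1800·2.5 = 0 → T = 4500/(4.1·0.829038) = 1323.9 ≈ 1324 N.
ΣF_x = 0: A_x − T·cos56° = 0 → A_x = 1323.9 × 0.559193 = 740.3 N.
ΣF_y = 0: A_y + T·sin56° − 1800 = 0 → A_y = 1800 − 1323.9 × 0.829038 = 702.4 N.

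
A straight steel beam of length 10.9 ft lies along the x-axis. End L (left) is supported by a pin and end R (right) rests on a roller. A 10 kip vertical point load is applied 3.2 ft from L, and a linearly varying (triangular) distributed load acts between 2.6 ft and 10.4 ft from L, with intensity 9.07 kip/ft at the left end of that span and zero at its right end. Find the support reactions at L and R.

L_x = 0, L_y = 25.56 kip, R_y = 19.81 kip

Resultant of the triangular load: ½ × 9.07 × 7.8 = 35.373 kip, acting at 5.2 ft from L (one-third of the span from the peak).
Moments about L: R_y·10.9 − 10·3.2 − (½·9.07·7.8)·5.2 = 0 → R_y = 215.9396/10.9 = 19.811 ≈ 19.81 kip.
ΣF_y = 0: L_y + 19.811 − 10 − ½·9.07·7.8 = 0 → L_y = 25.56 kip.
ΣF_x = 0: no horizontal applied forces, so L_x = 0.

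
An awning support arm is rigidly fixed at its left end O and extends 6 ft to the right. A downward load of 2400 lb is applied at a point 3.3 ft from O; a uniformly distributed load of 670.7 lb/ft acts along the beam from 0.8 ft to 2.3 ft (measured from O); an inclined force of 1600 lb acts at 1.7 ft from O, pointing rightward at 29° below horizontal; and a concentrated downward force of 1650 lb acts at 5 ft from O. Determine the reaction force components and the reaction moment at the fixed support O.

O_x = -1399 lb, O_y = 5832 lb, M_O = 19050 lb·ft

Resultant of the distributed load: 670.7 × 1.5 = 1006.05 lb at 1.55 ft from O.
ΣF_x = 0: O_x + 1600·cos29° = 0 → O_x = -1399 lb.
ΣF_y = 0: O_y − 2400 − 670.7·1.5 − 1600·sin29° − 1650 = 0 → O_y = 5832 lb.
ΣM about O: M_O − 2400·3.3 − (670.7·1.5)·1.55 − 1600·sin29°·1.7 − 1650·5 = 0 → M_O = 19050 lb·ft.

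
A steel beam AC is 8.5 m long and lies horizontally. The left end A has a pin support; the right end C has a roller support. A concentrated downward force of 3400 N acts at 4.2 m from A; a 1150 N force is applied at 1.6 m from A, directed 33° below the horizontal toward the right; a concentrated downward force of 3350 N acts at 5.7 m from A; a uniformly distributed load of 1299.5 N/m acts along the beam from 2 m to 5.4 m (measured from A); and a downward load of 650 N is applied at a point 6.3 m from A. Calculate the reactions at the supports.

Resultant of the distributed load: 1299.5 × 3.4 = 4418.3 N at 3.7 m from A.
ΣM about A: C_y·8.5 − 3400·4.2 − 1150·sin33°·1.6 − 3350·5.7 − (1299.5·3.4)·3.7 − 650·6.3 = 0 → C_y = 54819.8/8.5 = 6449.39 ≈ 6449 N.
ΣF_y = 0: A_y + 6449.39 − 3400 − 1150·sin33° − 3350 − 1299.5·3.4 − 650 = 0 → A_y = 5995 N.
ΣF_x = 0: A_x + 1150·cos33° = 0 → A_x = -964.5 N.

A_x = -964.5 N, A_y = 5995 N, C_y = 6449 N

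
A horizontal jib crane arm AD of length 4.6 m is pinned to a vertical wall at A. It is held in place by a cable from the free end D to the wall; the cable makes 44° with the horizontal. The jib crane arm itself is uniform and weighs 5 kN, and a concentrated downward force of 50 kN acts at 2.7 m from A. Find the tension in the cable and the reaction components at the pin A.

ΣM about A: T·sin44°·4.6 − 5·2.3 − 50·2.7 = 0 → T = 146.5/(4.6·0.694658) = 45.8468 ≈ 45.85 kN.
ΣF_x = 0: A_x − T·cos44° = 0 → A_x = 45.8468 × 0.71934 = 32.98 kN.
ΣF_y = 0: A_y + T·sin44° − 5 − 50 = 0 → A_y = 55 − 45.8468 × 0.694658 = 23.15 kN.

T = 45.85 kN, A_x = 32.98 kN, A_y = 23.15 kN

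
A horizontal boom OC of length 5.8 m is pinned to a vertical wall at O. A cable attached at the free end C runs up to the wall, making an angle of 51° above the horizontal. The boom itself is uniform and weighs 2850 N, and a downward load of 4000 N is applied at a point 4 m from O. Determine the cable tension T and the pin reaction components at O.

ΣM about O: T·sin51°·5.8 − 2850·2.9 − 4000·4 = 0 → T = 24265/(5.8·0.777146) = 5383.31 ≈ 5383 N.
ΣF_x = 0: O_x − T·cos51° = 0 → O_x = 5383.31 × 0.62932 = 3388 N.
ΣF_y = 0: O_y + T·sin51° − 2850 − 4000 = 0 → O_y = 6850 − 5383.31 × 0.777146 = 2666 N.

T = 5383 N, O_x = 3388 N, O_y = 2666 N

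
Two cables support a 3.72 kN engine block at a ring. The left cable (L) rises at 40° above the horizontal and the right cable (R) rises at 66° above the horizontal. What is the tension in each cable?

ΣF_x = 0: −T_L·cos40° + T_R·cos66° = 0 → T_R = 1.88339·T_L.
ΣF_y = 0: T_L·sin40° + T_R·sin66° = 3.72.
Substitute: T_L·(0.642788 + 1.88339·0.913545) = 3.72 → T_L = 1.57404 ≈ 1.574 kN.
Then T_R = 1.88339 × 1.57404 = 2.965 kN.

T_L = 1.574 kN, T_R = 2.965 kN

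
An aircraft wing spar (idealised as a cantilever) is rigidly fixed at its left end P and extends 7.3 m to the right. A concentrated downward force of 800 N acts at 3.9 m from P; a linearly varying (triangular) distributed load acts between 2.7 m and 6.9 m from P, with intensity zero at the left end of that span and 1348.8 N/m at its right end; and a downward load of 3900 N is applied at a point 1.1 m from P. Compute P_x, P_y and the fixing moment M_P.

P_x = 0, P_y = 7532 N, M_P = 22990 N·m

Resultant of the triangular load: ½ × 1348.8 × 4.2 = 2832.48 N, acting at 5.5 m from P (one-third of the span from the peak).
ΣF_x = 0: P_x = 0.
ΣF_y = 0: P_y − 800 − ½·1348.8·4.2 − 3900 = 0 → P_y = 7532 N.
ΣM about P: M_P − 800·3.9 − (½·1348.8·4.2)·5.5 − 3900·1.1 = 0 → M_P = 22990 N·m.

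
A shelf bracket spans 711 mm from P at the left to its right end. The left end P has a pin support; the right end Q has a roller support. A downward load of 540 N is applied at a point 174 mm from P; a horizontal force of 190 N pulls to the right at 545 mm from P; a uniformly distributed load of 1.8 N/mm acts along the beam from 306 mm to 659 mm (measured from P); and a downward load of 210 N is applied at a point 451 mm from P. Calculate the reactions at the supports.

Resultant of the distributed load: 1.8 × 353 = 635.4 N at 482.5 mm from P.
Moments about P: Q_y·711 − 540·174 − (1.8·353)·482.5 − 210·451 = 0 → Q_y = 495250.5/711 = 696.555 ≈ 696.6 N.
ΣF_y = 0: P_y + 696.555 − 540 − 1.8·353 − 210 = 0 → P_y = 688.8 N.
ΣF_x = 0: P_x + 190 = 0 → P_x = -190.0 N.

P_x = -190.0 N, P_y = 688.8 N, Q_y = 696.6 N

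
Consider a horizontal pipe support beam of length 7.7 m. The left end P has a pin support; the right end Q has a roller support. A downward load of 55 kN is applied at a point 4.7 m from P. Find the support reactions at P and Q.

P_x = 0, P_y = 21.43 kN, Q_y = 33.57 kN

ΣM about P: Q_y·7.7 − 55·4.7 = 0 → Q_y = 258.5/7.7 = 33.5714 ≈ 33.57 kN.
ΣF_y = 0: P_y + 33.5714 − 55 = 0 → P_y = 21.43 kN.
ΣF_x = 0: no horizontal applied forces, so P_x = 0.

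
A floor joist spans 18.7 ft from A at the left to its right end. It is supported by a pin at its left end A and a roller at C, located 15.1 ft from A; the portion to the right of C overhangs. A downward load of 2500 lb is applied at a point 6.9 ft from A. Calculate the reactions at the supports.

ΣM about A: C_y·15.1 − 2500·6.9 = 0 → C_y = 17250/15.1 = 1142.38 ≈ 1142 lb.
ΣF_y = 0: A_y + 1142.38 − 2500 = 0 → A_y = 1358 lb.
ΣF_x = 0: no horizontal applied forces, so A_x = 0.

A_x = 0, A_y = 1358 lb, C_y = 1142 lb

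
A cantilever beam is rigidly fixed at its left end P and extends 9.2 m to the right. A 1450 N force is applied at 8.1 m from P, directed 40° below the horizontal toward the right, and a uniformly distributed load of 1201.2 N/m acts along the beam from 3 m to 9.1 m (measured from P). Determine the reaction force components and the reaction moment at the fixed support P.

Resultant of the distributed load: 1201.2 × 6.1 = 7327.32 N at 6.05 m from P.
ΣF_x = 0: P_x + 1450·cos40° = 0 → P_x = -1111 N.
ΣF_y = 0: P_y − 1450·sin40° − 1201.2·6.1 = 0 → P_y = 8259 N.
ΣM about P: M_P − 1450·sin40°·8.1 − (1201.2·6.1)·6.05 = 0 → M_P = 51880 N·m.

P_x = -1111 N, P_y = 8259 N, M_P = 51880 N·m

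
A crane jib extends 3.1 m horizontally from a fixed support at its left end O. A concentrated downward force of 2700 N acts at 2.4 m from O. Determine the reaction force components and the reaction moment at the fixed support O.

ΣF_x = 0: O_x = 0.
ΣF_y = 0: O_y − 2700 = 0 → O_y = 2700 N.
ΣM about O: M_O − 2700·2.4 = 0 → M_O = 6480 N·m.

O_x = 0, O_y = 2700 N, M_O = 6480 N·m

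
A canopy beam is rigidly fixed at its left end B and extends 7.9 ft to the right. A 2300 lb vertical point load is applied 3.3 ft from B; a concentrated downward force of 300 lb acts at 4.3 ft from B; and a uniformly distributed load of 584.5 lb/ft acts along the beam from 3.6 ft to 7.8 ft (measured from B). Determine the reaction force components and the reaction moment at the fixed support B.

B_x = 0, B_y = 5055 lb, M_B = 22870 lb·ft

Resultant of the distributed load: 584.5 × 4.2 = 2454.9 lb at 5.7 ft from B.
ΣF_x = 0: B_x = 0.
ΣF_y = 0: B_y − 2300 − 300 − 584.5·4.2 = 0 → B_y = 5055 lb.
ΣM about B: M_B − 2300·3.3 − 300·4.3 − (584.5·4.2)·5.7 = 0 → M_B = 22870 lb·ft.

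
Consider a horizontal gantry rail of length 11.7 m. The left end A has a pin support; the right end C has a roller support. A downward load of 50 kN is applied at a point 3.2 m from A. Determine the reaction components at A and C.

ΣM about A: C_y·11.7 − 50·3.2 = 0 → C_y = 160/11.7 = 13.6752 ≈ 13.68 kN.
ΣF_y = 0: A_y + 13.6752 − 50 = 0 → A_y = 36.32 kN.
ΣF_x = 0: no horizontal applied forces, so A_x = 0.

A_x = 0, A_y = 36.32 kN, C_y = 13.68 kN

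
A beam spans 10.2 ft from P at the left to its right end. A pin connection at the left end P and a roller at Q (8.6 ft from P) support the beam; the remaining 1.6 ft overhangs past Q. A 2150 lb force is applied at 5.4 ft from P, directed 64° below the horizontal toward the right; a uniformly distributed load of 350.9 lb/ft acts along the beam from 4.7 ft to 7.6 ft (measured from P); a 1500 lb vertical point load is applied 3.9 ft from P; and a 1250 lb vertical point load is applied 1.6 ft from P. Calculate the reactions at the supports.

Resultant of the distributed load: 350.9 × 2.9 = 1017.61 lb at 6.15 ft from P.
Taking moments about P: Q_y·8.6 − 2150·sin64°·5.4 − (350.9·2.9)·6.15 − 1500·3.9 − 1250·1.6 = 0 → Q_y = 24543.3/8.6 = 2853.87 ≈ 2854 lb.
ΣF_y = 0: P_y + 2853.87 − 2150·sin64° − 350.9·2.9 − 1500 − 1250 = 0 → P_y = 2846 lb.
ΣF_x = 0: P_x + 2150·cos64° = 0 → P_x = -942.5 lb.

P_x = -942.5 lb, P_y = 2846 lb, Q_y = 2854 lb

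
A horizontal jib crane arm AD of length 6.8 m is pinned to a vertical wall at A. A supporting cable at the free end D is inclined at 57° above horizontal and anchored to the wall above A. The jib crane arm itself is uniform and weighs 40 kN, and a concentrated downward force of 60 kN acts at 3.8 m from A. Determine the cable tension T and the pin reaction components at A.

ΣM about A: T·sin57°·6.8 − 40·3.4 − 60·3.8 = 0 → T = 364/(6.8·0.838671) = 63.8265 ≈ 63.83 kN.
ΣF_x = 0: A_x − T·cos57° = 0 → A_x = 63.8265 × 0.544639 = 34.76 kN.
ΣF_y = 0: A_y + T·sin57° − 40 − 60 = 0 → A_y = 100 − 63.8265 × 0.838671 = 46.47 kN.

T = 63.83 kN, A_x = 34.76 kN, A_y = 46.47 kN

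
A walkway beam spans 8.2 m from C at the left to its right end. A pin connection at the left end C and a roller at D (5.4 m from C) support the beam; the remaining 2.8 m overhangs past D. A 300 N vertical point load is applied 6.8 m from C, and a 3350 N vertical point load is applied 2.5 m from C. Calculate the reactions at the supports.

C_x = 0, C_y = 1721 N, D_y = 1929 N

Taking moments about C: D_y·5.4 − 300·6.8 − 3350·2.5 = 0 → D_y = 10415/5.4 = 1928.7 ≈ 1929 N.
ΣF_y = 0: C_y + 1928.7 − 300 − 3350 = 0 → C_y = 1721 N.
ΣF_x = 0: no horizontal applied forces, so C_x = 0.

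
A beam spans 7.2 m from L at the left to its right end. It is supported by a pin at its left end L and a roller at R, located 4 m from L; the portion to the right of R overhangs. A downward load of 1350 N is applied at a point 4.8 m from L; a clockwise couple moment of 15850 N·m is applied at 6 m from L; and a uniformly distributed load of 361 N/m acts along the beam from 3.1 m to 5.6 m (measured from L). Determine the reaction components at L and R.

L_x = 0, L_y = -4311 N, R_y = 6564 N

Resultant of the distributed load: 361 × 2.5 = 902.5 N at 4.35 m from L.
Moments about L: R_y·4 − 1350·4.8 − 15850 − (361·2.5)·4.35 = 0 → R_y = 26255.875/4 = 6563.97 ≈ 6564 N.
ΣF_y = 0: L_y + 6563.97 − 1350 − 361·2.5 = 0 → L_y = -4311 N.
ΣF_x = 0: no horizontal applied forces, so L_x = 0.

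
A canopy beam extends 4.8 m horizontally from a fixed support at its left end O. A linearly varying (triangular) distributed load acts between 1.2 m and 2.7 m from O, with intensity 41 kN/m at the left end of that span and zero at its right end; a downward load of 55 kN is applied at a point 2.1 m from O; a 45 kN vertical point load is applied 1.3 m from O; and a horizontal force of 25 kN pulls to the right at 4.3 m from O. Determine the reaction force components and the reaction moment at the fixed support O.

Resultant of the triangular load: ½ × 41 × 1.5 = 30.75 kN, acting at 1.7 m from O (one-third of the span from the peak).
ΣF_x = 0: O_x + 25 = 0 → O_x = -25.00 kN.
ΣF_y = 0: O_y − ½·41·1.5 − 55 − 45 = 0 → O_y = 130.8 kN.
ΣM about O: M_O − (½·41·1.5)·1.7 − 55·2.1 − 45·1.3 = 0 → M_O = 226.3 kN·m.

O_x = -25.00 kN, O_y = 130.8 kN, M_O = 226.3 kN·m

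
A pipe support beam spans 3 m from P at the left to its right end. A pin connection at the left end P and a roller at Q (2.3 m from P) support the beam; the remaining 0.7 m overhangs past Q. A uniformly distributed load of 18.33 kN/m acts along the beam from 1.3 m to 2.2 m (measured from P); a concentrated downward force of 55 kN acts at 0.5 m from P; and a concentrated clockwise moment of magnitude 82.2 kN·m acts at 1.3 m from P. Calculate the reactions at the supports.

Resultant of the distributed load: 18.33 × 0.9 = 16.497 kN at 1.75 m from P.
Taking moments about P: Q_y·2.3 − (18.33·0.9)·1.75 − 55·0.5 − 82.2 = 0 → Q_y = 138.56975/2.3 = 60.2477 ≈ 60.25 kN.
ΣF_y = 0: P_y + 60.2477 − 18.33·0.9 − 55 = 0 → P_y = 11.25 kN.
ΣF_x = 0: no horizontal applied forces, so P_x = 0.

P_x = 0, P_y = 11.25 kN, Q_y = 60.25 kN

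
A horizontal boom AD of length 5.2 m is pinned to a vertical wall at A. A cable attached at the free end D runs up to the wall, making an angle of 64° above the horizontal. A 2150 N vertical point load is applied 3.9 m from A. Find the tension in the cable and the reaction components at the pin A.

ΣM about A: T·sin64°·5.2 − 2150·3.9 = 0 → T = 8385/(5.2·0.898794) = 1794.07 ≈ 1794 N.
ΣF_x = 0: A_x − T·cos64° = 0 → A_x = 1794.07 × 0.438371 = 786.5 N.
ΣF_y = 0: A_y + T·sin64° − 2150 = 0 → A_y = 2150 − 1794.07 × 0.898794 = 537.5 N.

T = 1794 N, A_x = 786.5 N, A_y = 537.5 N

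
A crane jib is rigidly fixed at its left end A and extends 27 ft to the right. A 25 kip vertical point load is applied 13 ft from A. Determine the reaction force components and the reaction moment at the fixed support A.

ΣF_x = 0: A_x = 0.
ΣF_y = 0: A_y − 25 = 0 → A_y = 25.00 kip.
ΣM about A: M_A − 25·13 = 0 → M_A = 325.0 kip·ft.

A_x = 0, A_y = 25.00 kip, M_A = 325.0 kip·ft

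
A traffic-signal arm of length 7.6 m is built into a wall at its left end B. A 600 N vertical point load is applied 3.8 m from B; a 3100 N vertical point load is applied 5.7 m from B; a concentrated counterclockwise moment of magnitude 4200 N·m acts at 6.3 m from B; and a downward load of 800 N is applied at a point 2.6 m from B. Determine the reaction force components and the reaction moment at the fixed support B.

ΣF_x = 0: B_x = 0.
ΣF_y = 0: B_y − 600 − 3100 − 800 = 0 → B_y = 4500 N.
ΣM about B: M_B − 600·3.8 − 3100·5.7 + 4200 − 800·2.6 = 0 → M_B = 17830 N·m.

B_x = 0, B_y = 4500 N, M_B = 17830 N·m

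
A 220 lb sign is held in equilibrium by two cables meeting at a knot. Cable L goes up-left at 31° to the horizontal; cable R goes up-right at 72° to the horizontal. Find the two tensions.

T_L = 69.77 lb, T_R = 193.5 lb

ΣF_x = 0: −T_L·cos31° + T_R·cos72° = 0 → T_R = 2.77385·T_L.
ΣF_y = 0: T_L·sin31° + T_R·sin72° = 220.
Substitute: T_L·(0.515038 + 2.77385·0.951057) = 220 → T_L = 69.772 ≈ 69.77 lb.
Then T_R = 2.77385 × 69.772 = 193.5 lb.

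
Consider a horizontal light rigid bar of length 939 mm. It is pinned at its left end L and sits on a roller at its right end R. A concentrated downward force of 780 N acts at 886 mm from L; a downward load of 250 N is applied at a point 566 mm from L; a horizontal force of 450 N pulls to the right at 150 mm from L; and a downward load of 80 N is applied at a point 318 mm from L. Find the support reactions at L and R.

Taking moments about L: R_y·939 − 780·886 − 250·566 − 80·318 = 0 → R_y = 858020/939 = 913.759 ≈ 913.8 N.
ΣF_y = 0: L_y + 913.759 − 780 − 250 − 80 = 0 → L_y = 196.2 N.
ΣF_x = 0: L_x + 450 = 0 → L_x = -450.0 N.

L_x = -450.0 N, L_y = 196.2 N, R_y = 913.8 N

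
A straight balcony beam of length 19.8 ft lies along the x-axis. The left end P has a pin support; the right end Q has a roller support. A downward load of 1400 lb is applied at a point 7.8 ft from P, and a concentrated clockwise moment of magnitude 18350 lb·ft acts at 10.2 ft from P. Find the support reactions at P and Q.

ΣM about P: Q_y·19.8 − 1400·7.8 − 18350 = 0 → Q_y = 29270/19.8 = 1478.28 ≈ 1478 lb.
ΣF_y = 0: P_y + 1478.28 − 1400 = 0 → P_y = -78.28 lb.
ΣF_x = 0: no horizontal applied forces, so P_x = 0.

P_x = 0, P_y = -78.28 lb, Q_y = 1478 lb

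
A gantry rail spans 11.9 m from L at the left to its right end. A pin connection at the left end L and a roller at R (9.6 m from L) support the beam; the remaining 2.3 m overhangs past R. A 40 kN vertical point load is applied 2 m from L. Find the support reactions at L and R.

Moments about L: R_y·9.6 − 40·2 = 0 → R_y = 80/9.6 = 8.33333 ≈ 8.333 kN.
ΣF_y = 0: L_y + 8.33333 − 40 = 0 → L_y = 31.67 kN.
ΣF_x = 0: no horizontal applied forces, so L_x = 0.

L_x = 0, L_y = 31.67 kN, R_y = 8.333 kN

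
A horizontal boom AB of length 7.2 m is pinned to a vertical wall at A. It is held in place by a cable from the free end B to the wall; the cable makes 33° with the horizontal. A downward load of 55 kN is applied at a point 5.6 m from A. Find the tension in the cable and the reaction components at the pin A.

T = 78.54 kN, A_x = 65.87 kN, A_y = 12.22 kN

ΣM about A: T·sin33°·7.2 − 55·5.6 = 0 → T = 308/(7.2·0.544639) = 78.5434 ≈ 78.54 kN.
ΣF_x = 0: A_x − T·cos33° = 0 → A_x = 78.5434 × 0.838671 = 65.87 kN.
ΣF_y = 0: A_y + T·sin33° − 55 = 0 → A_y = 55 − 78.5434 × 0.544639 = 12.22 kN.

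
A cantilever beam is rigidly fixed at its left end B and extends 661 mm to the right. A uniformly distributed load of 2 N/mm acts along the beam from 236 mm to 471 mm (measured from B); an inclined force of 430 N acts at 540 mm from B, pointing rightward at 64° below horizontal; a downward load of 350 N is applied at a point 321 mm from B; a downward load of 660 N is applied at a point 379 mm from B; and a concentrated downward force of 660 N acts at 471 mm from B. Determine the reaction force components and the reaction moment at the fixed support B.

B_x = -188.5 N, B_y = 2526 N, M_B = 1048000 N·mm

Resultant of the distributed load: 2 × 235 = 470 N at 353.5 mm from B.
ΣF_x = 0: B_x + 430·cos64° = 0 → B_x = -188.5 N.
ΣF_y = 0: B_y − 2·235 − 430·sin64° − 350 − 660 − 660 = 0 → B_y = 2526 N.
ΣM about B: M_B − (2·235)·353.5 − 430·sin64°·540 − 350·321 − 660·379 − 660·471 = 0 → M_B = 1048000 N·mm.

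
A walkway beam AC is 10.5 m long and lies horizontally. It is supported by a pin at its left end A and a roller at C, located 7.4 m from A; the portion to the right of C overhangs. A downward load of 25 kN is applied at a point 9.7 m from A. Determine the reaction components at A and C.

A_x = 0, A_y = -7.770 kN, C_y = 32.77 kN

Taking moments about A: C_y·7.4 − 25·9.7 = 0 → C_y = 242.5/7.4 = 32.7703 ≈ 32.77 kN.
ΣF_y = 0: A_y + 32.7703 − 25 = 0 → A_y = -7.770 kN.
ΣF_x = 0: no horizontal applied forces, so A_x = 0.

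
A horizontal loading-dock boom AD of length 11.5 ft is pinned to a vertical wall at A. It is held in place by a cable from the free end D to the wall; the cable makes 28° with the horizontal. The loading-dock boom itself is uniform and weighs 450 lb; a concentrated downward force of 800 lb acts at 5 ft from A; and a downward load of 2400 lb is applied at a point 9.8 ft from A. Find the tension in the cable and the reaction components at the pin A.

T = 5577 lb, A_x = 4924 lb, A_y = 1032 lb

ΣM about A: T·sin28°·11.5 − 450·5.75 − 800·5 − 2400·9.8 = 0 → T = 30107.5/(11.5·0.469472) = 5576.57 ≈ 5577 lb.
ΣF_x = 0: A_x − T·cos28° = 0 → A_x = 5576.57 × 0.882948 = 4924 lb.
ΣF_y = 0: A_y + T·sin28° − 450 − 800 − 2400 = 0 → A_y = 3650 − 5576.57 × 0.469472 = 1032 lb.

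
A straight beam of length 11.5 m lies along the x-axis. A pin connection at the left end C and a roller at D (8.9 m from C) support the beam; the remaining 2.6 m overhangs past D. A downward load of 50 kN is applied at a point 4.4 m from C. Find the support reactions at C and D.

C_x = 0, C_y = 25.28 kN, D_y = 24.72 kN

Moments about C: D_y·8.9 − 50·4.4 = 0 → D_y = 220/8.9 = 24.7191 ≈ 24.72 kN.
ΣF_y = 0: C_y + 24.7191 − 50 = 0 → C_y = 25.28 kN.
ΣF_x = 0: no horizontal applied forces, so C_x = 0.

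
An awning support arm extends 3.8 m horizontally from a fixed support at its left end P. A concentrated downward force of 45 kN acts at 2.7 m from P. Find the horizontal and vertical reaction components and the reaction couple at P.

P_x = 0, P_y = 45.00 kN, M_P = 121.5 kN·m

ΣF_x = 0: P_x = 0.
ΣF_y = 0: P_y − 45 = 0 → P_y = 45.00 kN.
ΣM about P: M_P − 45·2.7 = 0 → M_P = 121.5 kN·m.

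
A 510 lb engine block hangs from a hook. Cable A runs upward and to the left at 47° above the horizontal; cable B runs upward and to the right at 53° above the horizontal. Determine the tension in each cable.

ΣF_x = 0: −T_A·cos47° + T_B·cos53° = 0 → T_B = 1.13324·T_A.
ΣF_y = 0: T_A·sin47° + T_B·sin53° = 510.
Substitute: T_A·(0.731354 + 1.13324·0.798636) = 510 → T_A = 311.66 ≈ 311.7 lb.
Then T_B = 1.13324 × 311.66 = 353.2 lb.

T_A = 311.7 lb, T_B = 353.2 lb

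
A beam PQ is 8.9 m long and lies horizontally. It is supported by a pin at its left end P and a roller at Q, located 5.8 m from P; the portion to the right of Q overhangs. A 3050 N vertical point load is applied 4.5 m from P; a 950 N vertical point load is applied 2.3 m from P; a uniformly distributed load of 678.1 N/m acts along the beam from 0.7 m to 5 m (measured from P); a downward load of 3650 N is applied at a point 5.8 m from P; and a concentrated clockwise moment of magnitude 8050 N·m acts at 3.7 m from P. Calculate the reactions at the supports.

Resultant of the distributed load: 678.1 × 4.3 = 2915.83 N at 2.85 m from P.
Taking moments about P: Q_y·5.8 − 3050·4.5 − 950·2.3 − (678.1·4.3)·2.85 − 3650·5.8 − 8050 = 0 → Q_y = 53440.1155/5.8 = 9213.81 ≈ 9214 N.
ΣF_y = 0: P_y + 9213.81 − 3050 − 950 − 678.1·4.3 − 3650 = 0 → P_y = 1352 N.
ΣF_x = 0: no horizontal applied forces, so P_x = 0.

P_x = 0, P_y = 1352 N, Q_y = 9214 N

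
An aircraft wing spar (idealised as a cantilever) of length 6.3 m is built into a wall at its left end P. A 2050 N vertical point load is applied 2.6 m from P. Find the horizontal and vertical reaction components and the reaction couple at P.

ΣF_x = 0: P_x = 0.
ΣF_y = 0: P_y − 2050 = 0 → P_y = 2050 N.
ΣM about P: M_P − 2050·2.6 = 0 → M_P = 5330 N·m.

P_x = 0, P_y = 2050 N, M_P = 5330 N·m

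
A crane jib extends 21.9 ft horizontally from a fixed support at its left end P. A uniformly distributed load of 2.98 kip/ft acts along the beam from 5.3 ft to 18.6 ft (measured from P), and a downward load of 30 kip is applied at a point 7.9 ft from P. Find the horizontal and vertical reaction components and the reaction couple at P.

P_x = 0, P_y = 69.63 kip, M_P = 710.6 kip·ft

Resultant of the distributed load: 2.98 × 13.3 = 39.634 kip at 11.95 ft from P.
ΣF_x = 0: P_x = 0.
ΣF_y = 0: P_y − 2.98·13.3 − 30 = 0 → P_y = 69.63 kip.
ΣM about P: M_P − (2.98·13.3)·11.95 − 30·7.9 = 0 → M_P = 710.6 kip·ft.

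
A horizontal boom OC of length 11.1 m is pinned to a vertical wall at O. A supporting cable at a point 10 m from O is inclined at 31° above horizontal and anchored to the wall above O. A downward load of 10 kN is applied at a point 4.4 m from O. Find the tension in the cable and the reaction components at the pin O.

ΣM about O: T·sin31°·10 − 10·4.4 = 0 → T = 44/(10·0.515038) = 8.54306 ≈ 8.543 kN.
ΣF_x = 0: O_x − T·cos31° = 0 → O_x = 8.54306 × 0.857167 = 7.323 kN.
ΣF_y = 0: O_y + T·sin31° − 10 = 0 → O_y = 10 − 8.54306 × 0.515038 = 5.600 kN.

T = 8.543 kN, O_x = 7.323 kN, O_y = 5.600 kN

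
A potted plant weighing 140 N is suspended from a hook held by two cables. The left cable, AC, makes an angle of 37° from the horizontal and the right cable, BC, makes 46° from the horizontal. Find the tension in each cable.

T_AC = 97.98 N, T_BC = 112.6 N

ΣF_x = 0: −T_AC·cos37° + T_BC·cos46° = 0 → T_BC = 1.14968·T_AC.
ΣF_y = 0: T_AC·sin37° + T_BC·sin46° = 140.
Substitute: T_AC·(0.601815 + 1.14968·0.71934) = 140 → T_AC = 97.9826 ≈ 97.98 N.
Then T_BC = 1.14968 × 97.9826 = 112.6 N.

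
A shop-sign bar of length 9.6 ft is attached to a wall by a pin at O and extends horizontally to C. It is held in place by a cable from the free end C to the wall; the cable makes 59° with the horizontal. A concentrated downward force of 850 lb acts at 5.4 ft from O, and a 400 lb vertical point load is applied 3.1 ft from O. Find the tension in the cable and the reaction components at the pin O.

ΣM about O: T·sin59°·9.6 − 850·5.4 − 400·3.1 = 0 → T = 5830/(9.6·0.857167) = 708.487 ≈ 708.5 lb.
ΣF_x = 0: O_x − T·cos59° = 0 → O_x = 708.487 × 0.515038 = 364.9 lb.
ΣF_y = 0: O_y + T·sin59° − 850 − 400 = 0 → O_y = 1250 − 708.487 × 0.857167 = 642.7 lb.

T = 708.5 lb, O_x = 364.9 lb, O_y = 642.7 lb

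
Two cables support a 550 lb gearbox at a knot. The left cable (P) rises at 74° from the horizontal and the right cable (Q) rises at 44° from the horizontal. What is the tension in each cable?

T_P = 448.1 lb, T_Q = 171.7 lb

ΣF_x = 0: −T_P·cos74° + T_Q·cos44° = 0 → T_Q = 0.383181·T_P.
ΣF_y = 0: T_P·sin74° + T_Q·sin44° = 550.
Substitute: T_P·(0.961262 + 0.383181·0.694658) = 550 → T_P = 448.086 ≈ 448.1 lb.
Then T_Q = 0.383181 × 448.086 = 171.7 lb.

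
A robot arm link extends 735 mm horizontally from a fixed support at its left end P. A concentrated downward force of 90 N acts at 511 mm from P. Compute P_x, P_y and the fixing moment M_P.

P_x = 0, P_y = 90.00 N, M_P = 45990 N·mm

ΣF_x = 0: P_x = 0.
ΣF_y = 0: P_y − 90 = 0 → P_y = 90.00 N.
ΣM about P: M_P − 90·511 = 0 → M_P = 45990 N·mm.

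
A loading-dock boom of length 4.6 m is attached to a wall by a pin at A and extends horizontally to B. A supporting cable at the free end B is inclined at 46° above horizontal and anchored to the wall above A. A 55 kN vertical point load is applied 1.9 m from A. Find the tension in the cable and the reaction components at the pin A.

T = 31.58 kN, A_x = 21.94 kN, A_y = 32.28 kN

ΣM about A: T·sin46°·4.6 − 55·1.9 = 0 → T = 104.5/(4.6·0.71934) = 31.5809 ≈ 31.58 kN.
ΣF_x = 0: A_x − T·cos46° = 0 → A_x = 31.5809 × 0.694658 = 21.94 kN.
ΣF_y = 0: A_y + T·sin46° − 55 = 0 → A_y = 55 − 31.5809 × 0.71934 = 32.28 kN.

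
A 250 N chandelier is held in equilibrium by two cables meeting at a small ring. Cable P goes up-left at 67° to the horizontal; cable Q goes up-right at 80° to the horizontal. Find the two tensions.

T_P = 79.71 N, T_Q = 179.4 N

ΣF_x = 0: −T_P·cos67° + T_Q·cos80° = 0 → T_Q = 2.25013·T_P.
ΣF_y = 0: T_P·sin67° + T_Q·sin80° = 250.
Substitute: T_P·(0.920505 + 2.25013·0.984808) = 250 → T_P = 79.7079 ≈ 79.71 N.
Then T_Q = 2.25013 × 79.7079 = 179.4 N.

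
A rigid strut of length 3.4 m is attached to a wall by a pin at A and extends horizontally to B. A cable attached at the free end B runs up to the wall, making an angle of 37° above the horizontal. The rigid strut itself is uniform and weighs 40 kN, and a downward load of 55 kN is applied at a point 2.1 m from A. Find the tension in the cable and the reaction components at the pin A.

ΣM about A: T·sin37°·3.4 − 40·1.7 − 55·2.1 = 0 → T = 183.5/(3.4·0.601815) = 89.6797 ≈ 89.68 kN.
ΣF_x = 0: A_x − T·cos37° = 0 → A_x = 89.6797 × 0.798636 = 71.62 kN.
ΣF_y = 0: A_y + T·sin37° − 40 − 55 = 0 → A_y = 95 − 89.6797 × 0.601815 = 41.03 kN.

T = 89.68 kN, A_x = 71.62 kN, A_y = 41.03 kN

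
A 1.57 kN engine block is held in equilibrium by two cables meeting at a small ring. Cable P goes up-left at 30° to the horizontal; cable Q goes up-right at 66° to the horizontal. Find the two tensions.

T_P = 0.6421 kN, T_Q = 1.367 kN

ΣF_x = 0: −T_P·cos30° + T_Q·cos66° = 0 → T_Q = 2.1292·T_P.
ΣF_y = 0: T_P·sin30° + T_Q·sin66° = 1.57.
Substitute: T_P·(0.5 + 2.1292·0.913545) = 1.57 → T_P = 0.642095 ≈ 0.6421 kN.
Then T_Q = 2.1292 × 0.642095 = 1.367 kN.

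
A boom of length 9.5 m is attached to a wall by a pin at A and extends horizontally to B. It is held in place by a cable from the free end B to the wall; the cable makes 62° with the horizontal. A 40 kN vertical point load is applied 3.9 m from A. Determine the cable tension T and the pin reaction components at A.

T = 18.60 kN, A_x = 8.731 kN, A_y = 23.58 kN

ΣM about A: T·sin62°·9.5 − 40·3.9 = 0 → T = 156/(9.5·0.882948) = 18.598 ≈ 18.60 kN.
ΣF_x = 0: A_x − T·cos62° = 0 → A_x = 18.598 × 0.469472 = 8.731 kN.
ΣF_y = 0: A_y + T·sin62° − 40 = 0 → A_y = 40 − 18.598 × 0.882948 = 23.58 kN.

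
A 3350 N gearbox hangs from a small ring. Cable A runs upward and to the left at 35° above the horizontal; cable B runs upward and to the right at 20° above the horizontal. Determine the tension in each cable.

ΣF_x = 0: −T_A·cos35° + T_B·cos20° = 0 → T_B = 0.871723·T_A.
ΣF_y = 0: T_A·sin35° + T_B·sin20° = 3350.
Substitute: T_A·(0.573576 + 0.871723·0.34202) = 3350 → T_A = 3842.97 ≈ 3843 N.
Then T_B = 0.871723 × 3842.97 = 3350 N.

T_A = 3843 N, T_B = 3350 N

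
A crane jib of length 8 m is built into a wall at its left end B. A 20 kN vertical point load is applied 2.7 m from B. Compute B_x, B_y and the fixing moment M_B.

B_x = 0, B_y = 20.00 kN, M_B = 54.00 kN·m

ΣF_x = 0: B_x = 0.
ΣF_y = 0: B_y − 20 = 0 → B_y = 20.00 kN.
ΣM about B: M_B − 20·2.7 = 0 → M_B = 54.00 kN·m.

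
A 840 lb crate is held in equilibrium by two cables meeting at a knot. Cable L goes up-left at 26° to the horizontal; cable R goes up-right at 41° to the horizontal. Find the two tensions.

ΣF_x = 0: −T_L·cos26° + T_R·cos41° = 0 → T_R = 1.19091·T_L.
ΣF_y = 0: T_L·sin26° + T_R·sin41° = 840.
Substitute: T_L·(0.438371 + 1.19091·0.656059) = 840 → T_L = 688.706 ≈ 688.7 lb.
Then T_R = 1.19091 × 688.706 = 820.2 lb.

T_L = 688.7 lb, T_R = 820.2 lb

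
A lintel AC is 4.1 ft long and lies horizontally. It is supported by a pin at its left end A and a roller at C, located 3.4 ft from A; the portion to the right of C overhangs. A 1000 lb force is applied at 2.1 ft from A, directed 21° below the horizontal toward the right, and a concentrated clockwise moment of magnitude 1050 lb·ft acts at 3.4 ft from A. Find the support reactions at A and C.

A_x = -933.6 lb, A_y = -171.8 lb, C_y = 530.2 lb

Taking moments about A: C_y·3.4 − 1000·sin21°·2.1 − 1050 = 0 → C_y = 1802.57/3.4 = 530.168 ≈ 530.2 lb.
ΣF_y = 0: A_y + 530.168 − 1000·sin21° = 0 → A_y = -171.8 lb.
ΣF_x = 0: A_x + 1000·cos21° = 0 → A_x = -933.6 lb.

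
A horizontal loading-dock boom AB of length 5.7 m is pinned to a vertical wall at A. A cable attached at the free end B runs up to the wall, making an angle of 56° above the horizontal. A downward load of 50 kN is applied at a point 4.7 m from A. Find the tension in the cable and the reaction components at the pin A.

T = 49.73 kN, A_x = 27.81 kN, A_y = 8.772 kN

ΣM about A: T·sin56°·5.7 − 50·4.7 = 0 → T = 235/(5.7·0.829038) = 49.73 kN.
ΣF_x = 0: A_x − T·cos56° = 0 → A_x = 49.73 × 0.559193 = 27.81 kN.
ΣF_y = 0: A_y + T·sin56° − 50 = 0 → A_y = 50 − 49.73 × 0.829038 = 8.772 kN.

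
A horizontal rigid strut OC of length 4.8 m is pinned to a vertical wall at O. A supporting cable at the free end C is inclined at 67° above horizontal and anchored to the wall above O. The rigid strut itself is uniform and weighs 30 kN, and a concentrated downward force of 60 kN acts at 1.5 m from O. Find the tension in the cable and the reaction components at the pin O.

ΣM about O: T·sin67°·4.8 − 30·2.4 − 60·1.5 = 0 → T = 162/(4.8·0.920505) = 36.6647 ≈ 36.66 kN.
ΣF_x = 0: O_x − T·cos67° = 0 → O_x = 36.6647 × 0.390731 = 14.33 kN.
ΣF_y = 0: O_y + T·sin67° − 30 − 60 = 0 → O_y = 90 − 36.6647 × 0.920505 = 56.25 kN.

T = 36.66 kN, O_x = 14.33 kN, O_y = 56.25 kN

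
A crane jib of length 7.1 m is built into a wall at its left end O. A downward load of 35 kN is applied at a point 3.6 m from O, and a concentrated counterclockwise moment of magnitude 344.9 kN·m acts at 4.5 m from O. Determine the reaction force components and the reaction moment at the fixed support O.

O_x = 0, O_y = 35.00 kN, M_O = -218.9 kN·m

ΣF_x = 0: O_x = 0.
ΣF_y = 0: O_y − 35 = 0 → O_y = 35.00 kN.
ΣM about O: M_O − 35·3.6 + 344.9 = 0 → M_O = -218.9 kN·m.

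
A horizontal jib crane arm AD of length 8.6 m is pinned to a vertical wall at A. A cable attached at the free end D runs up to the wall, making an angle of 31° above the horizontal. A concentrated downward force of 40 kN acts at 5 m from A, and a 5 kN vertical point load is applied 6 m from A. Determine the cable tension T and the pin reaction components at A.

ΣM about A: T·sin31°·8.6 − 40·5 − 5·6 = 0 → T = 230/(8.6·0.515038) = 51.9266 ≈ 51.93 kN.
ΣF_x = 0: A_x − T·cos31° = 0 → A_x = 51.9266 × 0.857167 = 44.51 kN.
ΣF_y = 0: A_y + T·sin31° − 40 − 5 = 0 → A_y = 45 − 51.9266 × 0.515038 = 18.26 kN.

T = 51.93 kN, A_x = 44.51 kN, A_y = 18.26 kN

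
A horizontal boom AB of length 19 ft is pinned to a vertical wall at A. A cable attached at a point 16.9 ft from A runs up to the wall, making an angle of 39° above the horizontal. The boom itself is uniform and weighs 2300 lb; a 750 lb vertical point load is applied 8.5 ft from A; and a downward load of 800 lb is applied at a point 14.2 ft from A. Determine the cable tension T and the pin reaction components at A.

T = 3722 lb, A_x = 2893 lb, A_y = 1508 lb

ΣM about A: T·sin39°·16.9 − 2300·9.5 − 750·8.5 − 800·14.2 = 0 → T = 39585/(16.9·0.62932) = 3721.97 ≈ 3722 lb.
ΣF_x = 0: A_x − T·cos39° = 0 → A_x = 3721.97 × 0.777146 = 2893 lb.
ΣF_y = 0: A_y + T·sin39° − 2300 − 750 − 800 = 0 → A_y = 3850 − 3721.97 × 0.62932 = 1508 lb.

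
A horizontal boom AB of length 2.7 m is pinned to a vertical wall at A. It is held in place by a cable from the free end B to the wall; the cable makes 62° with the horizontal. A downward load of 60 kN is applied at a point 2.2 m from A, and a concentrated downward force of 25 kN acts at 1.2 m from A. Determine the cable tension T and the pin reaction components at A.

T = 67.95 kN, A_x = 31.90 kN, A_y = 25.00 kN

ΣM about A: T·sin62°·2.7 − 60·2.2 − 25·1.2 = 0 → T = 162/(2.7·0.882948) = 67.9542 ≈ 67.95 kN.
ΣF_x = 0: A_x − T·cos62° = 0 → A_x = 67.9542 × 0.469472 = 31.90 kN.
ΣF_y = 0: A_y + T·sin62° − 60 − 25 = 0 → A_y = 85 − 67.9542 × 0.882948 = 25.00 kN.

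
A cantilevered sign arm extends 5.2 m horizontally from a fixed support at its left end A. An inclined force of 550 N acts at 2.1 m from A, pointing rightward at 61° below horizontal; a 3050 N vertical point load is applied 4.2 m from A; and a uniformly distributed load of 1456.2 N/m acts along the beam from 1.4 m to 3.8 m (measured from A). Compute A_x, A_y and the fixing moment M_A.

A_x = -266.6 N, A_y = 7026 N, M_A = 22910 N·m

Resultant of the distributed load: 1456.2 × 2.4 = 3494.88 N at 2.6 m from A.
ΣF_x = 0: A_x + 550·cos61° = 0 → A_x = -266.6 N.
ΣF_y = 0: A_y − 550·sin61° − 3050 − 1456.2·2.4 = 0 → A_y = 7026 N.
ΣM about A: M_A − 550·sin61°·2.1 − 3050·4.2 − (1456.2·2.4)·2.6 = 0 → M_A = 22910 N·m.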